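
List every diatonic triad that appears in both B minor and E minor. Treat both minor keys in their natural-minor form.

Bm, D, Em, G

Triads in B minor (natural minor): Bm (i), C♯dim (ii°), D (III), Em (iv), F♯m (v), G (VI), A (VII).
Triads in E minor (natural minor): Em (i), F♯dim (ii°), G (III), Am (iv), Bm (v), C (VI), D (VII).
Shared triads with their functions: Bm (i in B minor, v in E minor); D (III in B minor, VII in E minor); Em (iv in B minor, i in E minor); G (VI in B minor, III in E minor).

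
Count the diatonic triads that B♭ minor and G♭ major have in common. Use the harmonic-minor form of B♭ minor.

3

Diatonic triads of B♭ minor (harmonic minor): B♭m (i), Cdim (ii°), D♭aug (III+), E♭m (iv), F (V), G♭ (VI), Adim (vii°).
Diatonic triads of G♭ major: G♭ (I), A♭m (ii), B♭m (iii), C♭ (IV), D♭ (V), E♭m (vi), Fdim (vii°).
Matching root and quality in both lists: B♭m, E♭m, G♭.
That gives 3 common triads.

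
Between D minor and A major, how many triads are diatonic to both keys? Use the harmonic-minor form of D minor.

1

Diatonic triads of D minor (harmonic minor): Dm (i), Edim (ii°), Faug (III+), Gm (iv), A (V), Bb (VI), C#dim (vii°).
Diatonic triads of A major: A (I), Bm (ii), C#m (iii), D (IV), E (V), F#m (vi), G#dim (vii°).
Matching root and quality in both lists: A.
That gives 1 common triad.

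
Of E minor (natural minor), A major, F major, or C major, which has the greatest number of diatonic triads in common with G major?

E minor

Triads of G major: G major (I), A minor (ii), B minor (iii), C major (IV), D major (V), E minor (vi), F# diminished (vii°).
E minor (natural minor) shares 7: G, Am, Bm, C, D, Em, F#dim.
A major shares 2: Bm, D.
F major shares 2: Am, C.
C major shares 4: G, Am, C, Em.
The most common triads (7) are shared with E minor.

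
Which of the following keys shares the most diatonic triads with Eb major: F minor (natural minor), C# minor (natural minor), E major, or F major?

Triads of Eb major: Eb major (I), F minor (ii), G minor (iii), Ab major (IV), Bb major (V), C minor (vi), D diminished (vii°).
F minor (natural minor) shares 4: Eb, Fm, Ab, Cm.
C# minor (natural minor) shares 0: none.
E major shares 0: none.
F major shares 2: Gm, Bb.
The most common triads (4) are shared with F minor.

F minor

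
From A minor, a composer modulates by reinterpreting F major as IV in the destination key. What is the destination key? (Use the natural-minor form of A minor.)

C major

The numeral IV denotes a major triad on scale degree 4. With F on degree 4, the tonic of the new key is C.
Degree 4 carries a major triad in major keys, so the destination is C major.
Check: the diatonic triads of C major are C (I), Dm (ii), Em (iii), F (IV), G (V), Am (vi), Bdim (vii°) — F major is indeed IV.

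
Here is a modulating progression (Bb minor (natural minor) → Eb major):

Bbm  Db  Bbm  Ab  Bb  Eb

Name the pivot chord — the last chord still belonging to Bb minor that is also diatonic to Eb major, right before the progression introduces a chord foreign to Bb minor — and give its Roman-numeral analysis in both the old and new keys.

Chords diatonic to Bb minor: Bbm, Cdim, Db, Ebm, Fm, Gb, Ab.
Reading the progression, the first chord not in that set is Bb, so the modulation leaves Bb minor there.
The chord immediately before Bb is Ab, which is diatonic to both keys: VII in Bb minor and IV in Eb major.

Ab — VII in Bb minor, IV in Eb major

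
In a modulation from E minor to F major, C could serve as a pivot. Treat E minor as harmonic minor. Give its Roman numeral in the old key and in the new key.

VI in E minor; V in F major

The scale of E minor (harmonic minor) is E F# G A B C D#; C is degree 6, and the triad built there (C-E-G) is major, so it is VI.
The scale of F major is F G A Bb C D E; C is degree 5, and the triad built there (C-E-G) is major, so it is V.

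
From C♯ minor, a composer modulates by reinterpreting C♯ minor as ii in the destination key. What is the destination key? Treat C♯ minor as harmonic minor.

B major

The numeral ii denotes a minor triad on scale degree 2. With C♯ on degree 2, the tonic of the new key is B.
Degree 2 carries a minor triad in major keys, so the destination is B major.
Check: the diatonic triads of B major are B (I), C♯m (ii), D♯m (iii), E (IV), F♯ (V), G♯m (vi), A♯dim (vii°) — C♯ minor is indeed ii.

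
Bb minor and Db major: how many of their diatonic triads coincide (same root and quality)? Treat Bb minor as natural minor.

7

Diatonic triads of Bb minor (natural minor): Bbm (i), Cdim (ii°), Db (III), Ebm (iv), Fm (v), Gb (VI), Ab (VII).
Diatonic triads of Db major: Db (I), Ebm (ii), Fm (iii), Gb (IV), Ab (V), Bbm (vi), Cdim (vii°).
Matching root and quality in both lists: Bbm, Cdim, Db, Ebm, Fm, Gb, Ab.
That gives 7 common triads.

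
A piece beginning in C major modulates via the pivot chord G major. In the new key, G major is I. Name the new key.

G major

The numeral I denotes a major triad on scale degree 1. With G on degree 1, the tonic of the new key is G.
Degree 1 carries a major triad in major keys, so the destination is G major.
Check: the diatonic triads of G major are G (I), Am (ii), Bm (iii), C (IV), D (V), Em (vi), F#dim (vii°) — G major is indeed I.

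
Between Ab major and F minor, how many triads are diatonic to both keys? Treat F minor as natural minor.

7

Diatonic triads of Ab major: Ab (I), Bbm (ii), Cm (iii), Db (IV), Eb (V), Fm (vi), Gdim (vii°).
Diatonic triads of F minor (natural minor): Fm (i), Gdim (ii°), Ab (III), Bbm (iv), Cm (v), Db (VI), Eb (VII).
Matching root and quality in both lists: Ab, Bbm, Cm, Db, Eb, Fm, Gdim.
That gives 7 common triads.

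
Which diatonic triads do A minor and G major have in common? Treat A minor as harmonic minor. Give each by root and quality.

Am

Triads in A minor (harmonic minor): A minor (i), B diminished (ii°), C augmented (III+), D minor (iv), E major (V), F major (VI), G♯ diminished (vii°).
Triads in G major: G major (I), A minor (ii), B minor (iii), C major (IV), D major (V), E minor (vi), F♯ diminished (vii°).
Shared triads with their functions: A minor (i in A minor, ii in G major).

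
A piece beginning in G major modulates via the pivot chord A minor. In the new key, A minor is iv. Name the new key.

E minor

The numeral iv denotes a minor triad on scale degree 4. With A on degree 4, the tonic of the new key is E.
Degree 4 carries a minor triad in minor keys, so the destination is E minor.
Check: the diatonic triads of E minor (natural minor) are Em (i), F#dim (ii°), G (III), Am (iv), Bm (v), C (VI), D (VII) — A minor is indeed iv.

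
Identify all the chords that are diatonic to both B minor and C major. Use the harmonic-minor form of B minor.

Triads in B minor (harmonic minor): B minor (i), C# diminished (ii°), D augmented (III+), E minor (iv), F# major (V), G major (VI), A# diminished (vii°).
Triads in C major: C major (I), D minor (ii), E minor (iii), F major (IV), G major (V), A minor (vi), B diminished (vii°).
Shared triads with their functions: E minor (iv in B minor, iii in C major); G major (VI in B minor, V in C major).

Em, G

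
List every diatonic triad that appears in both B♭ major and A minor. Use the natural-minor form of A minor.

Triads in B♭ major: B♭ major (I), C minor (ii), D minor (iii), E♭ major (IV), F major (V), G minor (vi), A diminished (vii°).
Triads in A minor (natural minor): A minor (i), B diminished (ii°), C major (III), D minor (iv), E minor (v), F major (VI), G major (VII).
Shared triads with their functions: D minor (iii in B♭ major, iv in A minor); F major (V in B♭ major, VI in A minor).

Dm, F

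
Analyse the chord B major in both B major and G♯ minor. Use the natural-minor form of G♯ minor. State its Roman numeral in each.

The scale of B major is B C♯ D♯ E F♯ G♯ A♯; B is degree 1, and the triad built there (B-D♯-F♯) is major, so it is I.
The scale of G♯ minor (natural minor) is G♯ A♯ B C♯ D♯ E F♯; B is degree 3, and the triad built there (B-D♯-F♯) is major, so it is III.

I in B major; III in G♯ minor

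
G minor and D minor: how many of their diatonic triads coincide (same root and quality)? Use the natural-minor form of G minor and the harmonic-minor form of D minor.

3

Diatonic triads of G minor (natural minor): G minor (i), A diminished (ii°), Bb major (III), C minor (iv), D minor (v), Eb major (VI), F major (VII).
Diatonic triads of D minor (harmonic minor): D minor (i), E diminished (ii°), F augmented (III+), G minor (iv), A major (V), Bb major (VI), C# diminished (vii°).
Matching root and quality in both lists: G minor, Bb major, D minor.
That gives 3 common triads.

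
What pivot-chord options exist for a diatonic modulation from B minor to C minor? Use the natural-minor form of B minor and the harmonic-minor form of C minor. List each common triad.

G

Triads in B minor (natural minor): B minor (i), C♯ diminished (ii°), D major (III), E minor (iv), F♯ minor (v), G major (VI), A major (VII).
Triads in C minor (harmonic minor): C minor (i), D diminished (ii°), E♭ augmented (III+), F minor (iv), G major (V), A♭ major (VI), B diminished (vii°).
Shared triads with their functions: G major (VI in B minor, V in C minor).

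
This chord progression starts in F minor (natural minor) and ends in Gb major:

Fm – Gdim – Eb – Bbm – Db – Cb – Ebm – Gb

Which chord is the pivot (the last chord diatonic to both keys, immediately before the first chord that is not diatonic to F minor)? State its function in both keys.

Db — VI in F minor, V in Gb major

Chords diatonic to F minor: Fm, Gdim, Ab, Bbm, Cm, Db, Eb.
Reading the progression, the first chord not in that set is Cb, so the modulation leaves F minor there.
The chord immediately before Cb is Db, which is diatonic to both keys: VI in F minor and V in Gb major.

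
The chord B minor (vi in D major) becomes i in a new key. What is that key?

The numeral i denotes a minor triad on scale degree 1. With B on degree 1, the tonic of the new key is B.
Degree 1 carries a minor triad in minor keys, so the destination is B minor.
Check: the diatonic triads of B minor (natural minor) are Bm (i), C#dim (ii°), D (III), Em (iv), F#m (v), G (VI), A (VII) — B minor is indeed i.

B minor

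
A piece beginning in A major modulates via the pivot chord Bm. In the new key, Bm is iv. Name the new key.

The numeral iv denotes a minor triad on scale degree 4. With B on degree 4, the tonic of the new key is F#.
Degree 4 carries a minor triad in minor keys, so the destination is F# minor.
Check: the diatonic triads of F# minor (natural minor) are F#m (i), G#dim (ii°), A (III), Bm (iv), C#m (v), D (VI), E (VII) — Bm is indeed iv.

F# minor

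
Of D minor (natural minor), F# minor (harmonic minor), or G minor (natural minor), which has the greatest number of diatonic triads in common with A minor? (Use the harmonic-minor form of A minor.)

Triads of A minor (harmonic minor): A minor (i), B diminished (ii°), C augmented (III+), D minor (iv), E major (V), F major (VI), G# diminished (vii°).
D minor (natural minor) shares 3: Am, Dm, F.
F# minor (harmonic minor) shares 1: G#dim.
G minor (natural minor) shares 2: Dm, F.
The most common triads (3) are shared with D minor.

D minor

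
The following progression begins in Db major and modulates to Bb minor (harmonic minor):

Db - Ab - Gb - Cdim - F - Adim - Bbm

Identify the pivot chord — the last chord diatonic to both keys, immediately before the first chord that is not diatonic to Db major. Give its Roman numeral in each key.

Cdim — vii° in Db major, ii° in Bb minor

Chords diatonic to Db major: Db, Ebm, Fm, Gb, Ab, Bbm, Cdim.
Reading the progression, the first chord not in that set is F, so the modulation leaves Db major there.
The chord immediately before F is Cdim, which is diatonic to both keys: vii° in Db major and ii° in Bb minor.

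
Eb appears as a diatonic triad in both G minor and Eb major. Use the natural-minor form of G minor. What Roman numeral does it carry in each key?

VI in G minor; I in Eb major

The scale of G minor (natural minor) is G A Bb C D Eb F; Eb is degree 6, and the triad built there (Eb-G-Bb) is major, so it is VI.
The scale of Eb major is Eb F G Ab Bb C D; Eb is degree 1, and the triad built there (Eb-G-Bb) is major, so it is I.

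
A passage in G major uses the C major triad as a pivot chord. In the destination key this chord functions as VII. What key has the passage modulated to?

The numeral VII denotes a major triad on scale degree 7. With C on degree 7, the tonic of the new key is D.
Degree 7 carries a major triad in natural-minor keys, so the destination is D minor.
Check: the diatonic triads of D minor (natural minor) are Dm (i), Edim (ii°), F (III), Gm (iv), Am (v), B♭ (VI), C (VII) — C major is indeed VII.

D minor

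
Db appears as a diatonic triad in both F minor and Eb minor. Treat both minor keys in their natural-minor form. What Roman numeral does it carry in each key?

VI in F minor; VII in Eb minor

The scale of F minor (natural minor) is F G Ab Bb C Db Eb; Db is degree 6, and the triad built there (Db-F-Ab) is major, so it is VI.
The scale of Eb minor (natural minor) is Eb F Gb Ab Bb Cb Db; Db is degree 7, and the triad built there (Db-F-Ab) is major, so it is VII.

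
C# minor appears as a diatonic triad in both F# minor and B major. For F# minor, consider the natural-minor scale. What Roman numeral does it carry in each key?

v in F# minor; ii in B major

The scale of F# minor (natural minor) is F# G# A B C# D E; C# is degree 5, and the triad built there (C#-E-G#) is minor, so it is v.
The scale of B major is B C# D# E F# G# A#; C# is degree 2, and the triad built there (C#-E-G#) is minor, so it is ii.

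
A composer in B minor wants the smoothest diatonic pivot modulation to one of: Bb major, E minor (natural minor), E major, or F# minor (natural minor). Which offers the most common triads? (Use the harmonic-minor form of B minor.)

Triads of B minor (harmonic minor): Bm (i), C#dim (ii°), Daug (III+), Em (iv), F# (V), G (VI), A#dim (vii°).
Bb major shares 0: none.
E minor (natural minor) shares 3: Bm, Em, G.
E major shares 0: none.
F# minor (natural minor) shares 1: Bm.
The most common triads (3) are shared with E minor.

E minor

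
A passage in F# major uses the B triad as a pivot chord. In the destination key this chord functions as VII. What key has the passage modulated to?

C# minor

The numeral VII denotes a major triad on scale degree 7. With B on degree 7, the tonic of the new key is C#.
Degree 7 carries a major triad in natural-minor keys, so the destination is C# minor.
Check: the diatonic triads of C# minor (natural minor) are C#m (i), D#dim (ii°), E (III), F#m (iv), G#m (v), A (VI), B (VII) — B is indeed VII.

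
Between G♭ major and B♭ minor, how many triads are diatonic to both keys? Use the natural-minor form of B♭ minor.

Diatonic triads of G♭ major: G♭ major (I), A♭ minor (ii), B♭ minor (iii), C♭ major (IV), D♭ major (V), E♭ minor (vi), F diminished (vii°).
Diatonic triads of B♭ minor (natural minor): B♭ minor (i), C diminished (ii°), D♭ major (III), E♭ minor (iv), F minor (v), G♭ major (VI), A♭ major (VII).
Matching root and quality in both lists: G♭ major, B♭ minor, D♭ major, E♭ minor.
That gives 4 common triads.

4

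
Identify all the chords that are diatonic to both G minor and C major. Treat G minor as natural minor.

Dm, F

Triads in G minor (natural minor): Gm (i), Adim (ii°), Bb (III), Cm (iv), Dm (v), Eb (VI), F (VII).
Triads in C major: C (I), Dm (ii), Em (iii), F (IV), G (V), Am (vi), Bdim (vii°).
Shared triads with their functions: Dm (v in G minor, ii in C major); F (VII in G minor, IV in C major).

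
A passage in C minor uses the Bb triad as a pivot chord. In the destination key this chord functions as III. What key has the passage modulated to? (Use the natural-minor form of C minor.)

The numeral III denotes a major triad on scale degree 3. With Bb on degree 3, the tonic of the new key is G.
Degree 3 carries a major triad in natural-minor keys, so the destination is G minor.
Check: the diatonic triads of G minor (natural minor) are Gm (i), Adim (ii°), Bb (III), Cm (iv), Dm (v), Eb (VI), F (VII) — Bb is indeed III.

G minor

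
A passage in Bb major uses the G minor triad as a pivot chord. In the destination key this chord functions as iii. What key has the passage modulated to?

Eb major

The numeral iii denotes a minor triad on scale degree 3. With G on degree 3, the tonic of the new key is Eb.
Degree 3 carries a minor triad in major keys, so the destination is Eb major.
Check: the diatonic triads of Eb major are Eb (I), Fm (ii), Gm (iii), Ab (IV), Bb (V), Cm (vi), Ddim (vii°) — G minor is indeed iii.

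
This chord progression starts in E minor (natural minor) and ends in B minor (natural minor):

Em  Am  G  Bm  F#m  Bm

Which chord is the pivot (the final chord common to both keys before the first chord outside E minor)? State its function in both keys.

Chords diatonic to E minor: Em, F#dim, G, Am, Bm, C, D.
Reading the progression, the first chord not in that set is F#m, so the modulation leaves E minor there.
The chord immediately before F#m is Bm, which is diatonic to both keys: v in E minor and i in B minor.

Bm — v in E minor, i in B minor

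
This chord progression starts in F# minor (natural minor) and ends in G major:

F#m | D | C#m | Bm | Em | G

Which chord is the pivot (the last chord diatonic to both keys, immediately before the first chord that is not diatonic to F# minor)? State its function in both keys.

Bm — iv in F# minor, iii in G major

Chords diatonic to F# minor: F#m, G#dim, A, Bm, C#m, D, E.
Reading the progression, the first chord not in that set is Em, so the modulation leaves F# minor there.
The chord immediately before Em is Bm, which is diatonic to both keys: iv in F# minor and iii in G major.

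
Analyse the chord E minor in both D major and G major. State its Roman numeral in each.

The scale of D major is D E F♯ G A B C♯; E is degree 2, and the triad built there (E-G-B) is minor, so it is ii.
The scale of G major is G A B C D E F♯; E is degree 6, and the triad built there (E-G-B) is minor, so it is vi.

ii in D major; vi in G major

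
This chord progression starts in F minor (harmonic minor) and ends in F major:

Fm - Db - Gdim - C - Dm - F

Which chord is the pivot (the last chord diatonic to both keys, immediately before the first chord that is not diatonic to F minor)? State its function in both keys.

C — V in F minor, V in F major

Chords diatonic to F minor: Fm, Gdim, Abaug, Bbm, C, Db, Edim.
Reading the progression, the first chord not in that set is Dm, so the modulation leaves F minor there.
The chord immediately before Dm is C, which is diatonic to both keys: V in F minor and V in F major.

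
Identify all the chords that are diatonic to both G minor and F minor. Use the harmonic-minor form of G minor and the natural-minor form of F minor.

Cm, Eb

Triads in G minor (harmonic minor): G minor (i), A diminished (ii°), Bb augmented (III+), C minor (iv), D major (V), Eb major (VI), F# diminished (vii°).
Triads in F minor (natural minor): F minor (i), G diminished (ii°), Ab major (III), Bb minor (iv), C minor (v), Db major (VI), Eb major (VII).
Shared triads with their functions: C minor (iv in G minor, v in F minor); Eb major (VI in G minor, VII in F minor).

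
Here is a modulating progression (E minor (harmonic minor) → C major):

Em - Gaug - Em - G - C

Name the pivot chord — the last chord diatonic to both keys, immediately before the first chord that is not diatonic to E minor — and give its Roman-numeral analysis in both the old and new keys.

Em — i in E minor, iii in C major

Chords diatonic to E minor: Em, F#dim, Gaug, Am, B, C, D#dim.
Reading the progression, the first chord not in that set is G, so the modulation leaves E minor there.
The chord immediately before G is Em, which is diatonic to both keys: i in E minor and iii in C major.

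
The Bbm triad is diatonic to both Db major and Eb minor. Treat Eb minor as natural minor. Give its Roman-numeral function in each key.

vi in Db major; v in Eb minor

The scale of Db major is Db Eb F Gb Ab Bb C; Bb is degree 6, and the triad built there (Bb-Db-F) is minor, so it is vi.
The scale of Eb minor (natural minor) is Eb F Gb Ab Bb Cb Db; Bb is degree 5, and the triad built there (Bb-Db-F) is minor, so it is v.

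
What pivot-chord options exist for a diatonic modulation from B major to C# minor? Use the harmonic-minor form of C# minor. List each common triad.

C#m

Triads in B major: B (I), C#m (ii), D#m (iii), E (IV), F# (V), G#m (vi), A#dim (vii°).
Triads in C# minor (harmonic minor): C#m (i), D#dim (ii°), Eaug (III+), F#m (iv), G# (V), A (VI), B#dim (vii°).
Shared triads with their functions: C#m (ii in B major, i in C# minor).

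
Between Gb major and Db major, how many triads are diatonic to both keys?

Diatonic triads of Gb major: Gb major (I), Ab minor (ii), Bb minor (iii), Cb major (IV), Db major (V), Eb minor (vi), F diminished (vii°).
Diatonic triads of Db major: Db major (I), Eb minor (ii), F minor (iii), Gb major (IV), Ab major (V), Bb minor (vi), C diminished (vii°).
Matching root and quality in both lists: Gb major, Bb minor, Db major, Eb minor.
That gives 4 common triads.

4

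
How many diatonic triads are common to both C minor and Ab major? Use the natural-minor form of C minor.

4

Diatonic triads of C minor (natural minor): C minor (i), D diminished (ii°), Eb major (III), F minor (iv), G minor (v), Ab major (VI), Bb major (VII).
Diatonic triads of Ab major: Ab major (I), Bb minor (ii), C minor (iii), Db major (IV), Eb major (V), F minor (vi), G diminished (vii°).
Matching root and quality in both lists: C minor, Eb major, F minor, Ab major.
That gives 4 common triads.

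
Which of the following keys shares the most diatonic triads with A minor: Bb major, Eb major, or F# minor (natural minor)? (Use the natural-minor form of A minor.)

Triads of A minor (natural minor): A minor (i), B diminished (ii°), C major (III), D minor (iv), E minor (v), F major (VI), G major (VII).
Bb major shares 2: Dm, F.
Eb major shares 0: none.
F# minor (natural minor) shares 0: none.
The most common triads (2) are shared with Bb major.

Bb major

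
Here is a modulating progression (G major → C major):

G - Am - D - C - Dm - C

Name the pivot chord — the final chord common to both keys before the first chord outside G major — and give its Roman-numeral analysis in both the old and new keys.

Chords diatonic to G major: G, Am, Bm, C, D, Em, F#dim.
Reading the progression, the first chord not in that set is Dm, so the modulation leaves G major there.
The chord immediately before Dm is C, which is diatonic to both keys: IV in G major and I in C major.

C — IV in G major, I in C major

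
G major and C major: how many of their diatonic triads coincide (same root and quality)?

4

Diatonic triads of G major: G (I), Am (ii), Bm (iii), C (IV), D (V), Em (vi), F#dim (vii°).
Diatonic triads of C major: C (I), Dm (ii), Em (iii), F (IV), G (V), Am (vi), Bdim (vii°).
Matching root and quality in both lists: G, Am, C, Em.
That gives 4 common triads.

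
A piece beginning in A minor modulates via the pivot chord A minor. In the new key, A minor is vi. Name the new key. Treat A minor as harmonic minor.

C major

The numeral vi denotes a minor triad on scale degree 6. With A on degree 6, the tonic of the new key is C.
Degree 6 carries a minor triad in major keys, so the destination is C major.
Check: the diatonic triads of C major are C (I), Dm (ii), Em (iii), F (IV), G (V), Am (vi), Bdim (vii°) — A minor is indeed vi.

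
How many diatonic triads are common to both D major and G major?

Diatonic triads of D major: D (I), Em (ii), F#m (iii), G (IV), A (V), Bm (vi), C#dim (vii°).
Diatonic triads of G major: G (I), Am (ii), Bm (iii), C (IV), D (V), Em (vi), F#dim (vii°).
Matching root and quality in both lists: D, Em, G, Bm.
That gives 4 common triads.

4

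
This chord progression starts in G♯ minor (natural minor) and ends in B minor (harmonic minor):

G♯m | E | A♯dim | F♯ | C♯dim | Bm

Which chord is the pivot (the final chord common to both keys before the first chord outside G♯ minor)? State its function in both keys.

F♯ — VII in G♯ minor, V in B minor

Chords diatonic to G♯ minor: G♯m, A♯dim, B, C♯m, D♯m, E, F♯.
Reading the progression, the first chord not in that set is C♯dim, so the modulation leaves G♯ minor there.
The chord immediately before C♯dim is F♯, which is diatonic to both keys: VII in G♯ minor and V in B minor.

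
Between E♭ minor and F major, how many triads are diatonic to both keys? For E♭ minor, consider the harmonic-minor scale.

1

Diatonic triads of E♭ minor (harmonic minor): E♭m (i), Fdim (ii°), G♭aug (III+), A♭m (iv), B♭ (V), C♭ (VI), Ddim (vii°).
Diatonic triads of F major: F (I), Gm (ii), Am (iii), B♭ (IV), C (V), Dm (vi), Edim (vii°).
Matching root and quality in both lists: B♭.
That gives 1 common triad.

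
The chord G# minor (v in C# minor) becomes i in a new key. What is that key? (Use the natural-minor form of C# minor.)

The numeral i denotes a minor triad on scale degree 1. With G# on degree 1, the tonic of the new key is G#.
Degree 1 carries a minor triad in minor keys, so the destination is G# minor.
Check: the diatonic triads of G# minor (natural minor) are G#m (i), A#dim (ii°), B (III), C#m (iv), D#m (v), E (VI), F# (VII) — G# minor is indeed i.

G# minor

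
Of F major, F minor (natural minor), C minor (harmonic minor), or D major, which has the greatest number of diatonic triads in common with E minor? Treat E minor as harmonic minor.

F major

Triads of E minor (harmonic minor): Em (i), F#dim (ii°), Gaug (III+), Am (iv), B (V), C (VI), D#dim (vii°).
F major shares 2: Am, C.
F minor (natural minor) shares 0: none.
C minor (harmonic minor) shares 0: none.
D major shares 1: Em.
The most common triads (2) are shared with F major.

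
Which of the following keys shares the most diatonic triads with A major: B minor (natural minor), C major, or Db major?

B minor

Triads of A major: A (I), Bm (ii), C#m (iii), D (IV), E (V), F#m (vi), G#dim (vii°).
B minor (natural minor) shares 4: A, Bm, D, F#m.
C major shares 0: none.
Db major shares 0: none.
The most common triads (4) are shared with B minor.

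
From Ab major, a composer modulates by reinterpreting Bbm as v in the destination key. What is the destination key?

The numeral v denotes a minor triad on scale degree 5. With Bb on degree 5, the tonic of the new key is Eb.
Degree 5 carries a minor triad in natural-minor keys, so the destination is Eb minor.
Check: the diatonic triads of Eb minor (natural minor) are Ebm (i), Fdim (ii°), Gb (III), Abm (iv), Bbm (v), Cb (VI), Db (VII) — Bbm is indeed v.

Eb minor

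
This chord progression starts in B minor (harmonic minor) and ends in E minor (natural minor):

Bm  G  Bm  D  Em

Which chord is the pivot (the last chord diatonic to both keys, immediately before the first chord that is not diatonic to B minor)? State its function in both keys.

Chords diatonic to B minor: Bm, C#dim, Daug, Em, F#, G, A#dim.
Reading the progression, the first chord not in that set is D, so the modulation leaves B minor there.
The chord immediately before D is Bm, which is diatonic to both keys: i in B minor and v in E minor.

Bm — i in B minor, v in E minor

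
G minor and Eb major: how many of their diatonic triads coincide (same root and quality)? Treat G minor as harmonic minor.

3

Diatonic triads of G minor (harmonic minor): Gm (i), Adim (ii°), Bbaug (III+), Cm (iv), D (V), Eb (VI), F#dim (vii°).
Diatonic triads of Eb major: Eb (I), Fm (ii), Gm (iii), Ab (IV), Bb (V), Cm (vi), Ddim (vii°).
Matching root and quality in both lists: Gm, Cm, Eb.
That gives 3 common triads.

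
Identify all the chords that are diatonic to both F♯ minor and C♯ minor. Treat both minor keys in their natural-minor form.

Triads in F♯ minor (natural minor): F♯m (i), G♯dim (ii°), A (III), Bm (iv), C♯m (v), D (VI), E (VII).
Triads in C♯ minor (natural minor): C♯m (i), D♯dim (ii°), E (III), F♯m (iv), G♯m (v), A (VI), B (VII).
Shared triads with their functions: F♯m (i in F♯ minor, iv in C♯ minor); A (III in F♯ minor, VI in C♯ minor); C♯m (v in F♯ minor, i in C♯ minor); E (VII in F♯ minor, III in C♯ minor).

F♯m, A, C♯m, E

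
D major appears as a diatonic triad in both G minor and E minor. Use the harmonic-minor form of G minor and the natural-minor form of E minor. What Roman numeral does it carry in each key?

V in G minor; VII in E minor

The scale of G minor (harmonic minor) is G A B♭ C D E♭ F♯; D is degree 5, and the triad built there (D-F♯-A) is major, so it is V.
The scale of E minor (natural minor) is E F♯ G A B C D; D is degree 7, and the triad built there (D-F♯-A) is major, so it is VII.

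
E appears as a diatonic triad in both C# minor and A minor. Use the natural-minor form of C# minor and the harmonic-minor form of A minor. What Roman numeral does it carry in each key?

III in C# minor; V in A minor

The scale of C# minor (natural minor) is C# D# E F# G# A B; E is degree 3, and the triad built there (E-G#-B) is major, so it is III.
The scale of A minor (harmonic minor) is A B C D E F G#; E is degree 5, and the triad built there (E-G#-B) is major, so it is V.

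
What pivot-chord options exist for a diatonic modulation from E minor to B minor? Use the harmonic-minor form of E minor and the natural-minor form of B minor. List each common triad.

Triads in E minor (harmonic minor): Em (i), F♯dim (ii°), Gaug (III+), Am (iv), B (V), C (VI), D♯dim (vii°).
Triads in B minor (natural minor): Bm (i), C♯dim (ii°), D (III), Em (iv), F♯m (v), G (VI), A (VII).
Shared triads with their functions: Em (i in E minor, iv in B minor).

Em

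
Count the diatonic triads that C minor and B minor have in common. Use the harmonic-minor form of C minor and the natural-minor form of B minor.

Diatonic triads of C minor (harmonic minor): Cm (i), Ddim (ii°), E♭aug (III+), Fm (iv), G (V), A♭ (VI), Bdim (vii°).
Diatonic triads of B minor (natural minor): Bm (i), C♯dim (ii°), D (III), Em (iv), F♯m (v), G (VI), A (VII).
Matching root and quality in both lists: G.
That gives 1 common triad.

1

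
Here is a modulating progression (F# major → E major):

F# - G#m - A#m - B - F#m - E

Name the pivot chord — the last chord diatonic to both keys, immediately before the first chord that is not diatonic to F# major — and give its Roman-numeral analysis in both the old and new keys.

Chords diatonic to F# major: F#, G#m, A#m, B, C#, D#m, E#dim.
Reading the progression, the first chord not in that set is F#m, so the modulation leaves F# major there.
The chord immediately before F#m is B, which is diatonic to both keys: IV in F# major and V in E major.

B — IV in F# major, V in E major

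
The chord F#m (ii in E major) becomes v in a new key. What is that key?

The numeral v denotes a minor triad on scale degree 5. With F# on degree 5, the tonic of the new key is B.
Degree 5 carries a minor triad in natural-minor keys, so the destination is B minor.
Check: the diatonic triads of B minor (natural minor) are Bm (i), C#dim (ii°), D (III), Em (iv), F#m (v), G (VI), A (VII) — F#m is indeed v.

B minor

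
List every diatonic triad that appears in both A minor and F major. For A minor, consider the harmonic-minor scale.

Triads in A minor (harmonic minor): Am (i), Bdim (ii°), Caug (III+), Dm (iv), E (V), F (VI), G♯dim (vii°).
Triads in F major: F (I), Gm (ii), Am (iii), B♭ (IV), C (V), Dm (vi), Edim (vii°).
Shared triads with their functions: Am (i in A minor, iii in F major); Dm (iv in A minor, vi in F major); F (VI in A minor, I in F major).

Am, Dm, F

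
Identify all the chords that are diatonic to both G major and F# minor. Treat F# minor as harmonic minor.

Triads in G major: G major (I), A minor (ii), B minor (iii), C major (IV), D major (V), E minor (vi), F# diminished (vii°).
Triads in F# minor (harmonic minor): F# minor (i), G# diminished (ii°), A augmented (III+), B minor (iv), C# major (V), D major (VI), E# diminished (vii°).
Shared triads with their functions: B minor (iii in G major, iv in F# minor); D major (V in G major, VI in F# minor).

Bm, D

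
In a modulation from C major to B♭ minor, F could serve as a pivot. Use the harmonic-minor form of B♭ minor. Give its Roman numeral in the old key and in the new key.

IV in C major; V in B♭ minor

The scale of C major is C D E F G A B; F is degree 4, and the triad built there (F-A-C) is major, so it is IV.
The scale of B♭ minor (harmonic minor) is B♭ C D♭ E♭ F G♭ A; F is degree 5, and the triad built there (F-A-C) is major, so it is V.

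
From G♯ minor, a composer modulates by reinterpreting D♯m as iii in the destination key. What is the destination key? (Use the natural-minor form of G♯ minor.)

B major

The numeral iii denotes a minor triad on scale degree 3. With D♯ on degree 3, the tonic of the new key is B.
Degree 3 carries a minor triad in major keys, so the destination is B major.
Check: the diatonic triads of B major are B (I), C♯m (ii), D♯m (iii), E (IV), F♯ (V), G♯m (vi), A♯dim (vii°) — D♯m is indeed iii.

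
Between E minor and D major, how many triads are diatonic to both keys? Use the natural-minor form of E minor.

4

Diatonic triads of E minor (natural minor): Em (i), F#dim (ii°), G (III), Am (iv), Bm (v), C (VI), D (VII).
Diatonic triads of D major: D (I), Em (ii), F#m (iii), G (IV), A (V), Bm (vi), C#dim (vii°).
Matching root and quality in both lists: Em, G, Bm, D.
That gives 4 common triads.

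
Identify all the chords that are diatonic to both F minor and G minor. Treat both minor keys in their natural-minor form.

Triads in F minor (natural minor): Fm (i), Gdim (ii°), Ab (III), Bbm (iv), Cm (v), Db (VI), Eb (VII).
Triads in G minor (natural minor): Gm (i), Adim (ii°), Bb (III), Cm (iv), Dm (v), Eb (VI), F (VII).
Shared triads with their functions: Cm (v in F minor, iv in G minor); Eb (VII in F minor, VI in G minor).

Cm, Eb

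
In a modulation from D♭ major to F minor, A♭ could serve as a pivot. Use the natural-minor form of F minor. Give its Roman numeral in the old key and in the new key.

V in D♭ major; III in F minor

The scale of D♭ major is D♭ E♭ F G♭ A♭ B♭ C; A♭ is degree 5, and the triad built there (A♭-C-E♭) is major, so it is V.
The scale of F minor (natural minor) is F G A♭ B♭ C D♭ E♭; A♭ is degree 3, and the triad built there (A♭-C-E♭) is major, so it is III.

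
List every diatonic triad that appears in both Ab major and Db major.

Ab, Bbm, Db, Fm

Triads in Ab major: Ab (I), Bbm (ii), Cm (iii), Db (IV), Eb (V), Fm (vi), Gdim (vii°).
Triads in Db major: Db (I), Ebm (ii), Fm (iii), Gb (IV), Ab (V), Bbm (vi), Cdim (vii°).
Shared triads with their functions: Ab (I in Ab major, V in Db major); Bbm (ii in Ab major, vi in Db major); Db (IV in Ab major, I in Db major); Fm (vi in Ab major, iii in Db major).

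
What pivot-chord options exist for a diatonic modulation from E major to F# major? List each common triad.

G#m, B

Triads in E major: E major (I), F# minor (ii), G# minor (iii), A major (IV), B major (V), C# minor (vi), D# diminished (vii°).
Triads in F# major: F# major (I), G# minor (ii), A# minor (iii), B major (IV), C# major (V), D# minor (vi), E# diminished (vii°).
Shared triads with their functions: G# minor (iii in E major, ii in F# major); B major (V in E major, IV in F# major).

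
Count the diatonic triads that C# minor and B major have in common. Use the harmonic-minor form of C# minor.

Diatonic triads of C# minor (harmonic minor): C#m (i), D#dim (ii°), Eaug (III+), F#m (iv), G# (V), A (VI), B#dim (vii°).
Diatonic triads of B major: B (I), C#m (ii), D#m (iii), E (IV), F# (V), G#m (vi), A#dim (vii°).
Matching root and quality in both lists: C#m.
That gives 1 common triad.

1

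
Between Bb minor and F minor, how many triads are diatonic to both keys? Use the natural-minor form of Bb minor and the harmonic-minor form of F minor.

3

Diatonic triads of Bb minor (natural minor): Bbm (i), Cdim (ii°), Db (III), Ebm (iv), Fm (v), Gb (VI), Ab (VII).
Diatonic triads of F minor (harmonic minor): Fm (i), Gdim (ii°), Abaug (III+), Bbm (iv), C (V), Db (VI), Edim (vii°).
Matching root and quality in both lists: Bbm, Db, Fm.
That gives 3 common triads.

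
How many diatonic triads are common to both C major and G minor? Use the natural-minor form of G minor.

2

Diatonic triads of C major: C (I), Dm (ii), Em (iii), F (IV), G (V), Am (vi), Bdim (vii°).
Diatonic triads of G minor (natural minor): Gm (i), Adim (ii°), Bb (III), Cm (iv), Dm (v), Eb (VI), F (VII).
Matching root and quality in both lists: Dm, F.
That gives 2 common triads.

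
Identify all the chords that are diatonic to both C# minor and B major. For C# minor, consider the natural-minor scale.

Triads in C# minor (natural minor): C# minor (i), D# diminished (ii°), E major (III), F# minor (iv), G# minor (v), A major (VI), B major (VII).
Triads in B major: B major (I), C# minor (ii), D# minor (iii), E major (IV), F# major (V), G# minor (vi), A# diminished (vii°).
Shared triads with their functions: C# minor (i in C# minor, ii in B major); E major (III in C# minor, IV in B major); G# minor (v in C# minor, vi in B major); B major (VII in C# minor, I in B major).

C#m, E, G#m, B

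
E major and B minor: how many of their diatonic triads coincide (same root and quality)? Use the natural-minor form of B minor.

Diatonic triads of E major: E major (I), F# minor (ii), G# minor (iii), A major (IV), B major (V), C# minor (vi), D# diminished (vii°).
Diatonic triads of B minor (natural minor): B minor (i), C# diminished (ii°), D major (III), E minor (iv), F# minor (v), G major (VI), A major (VII).
Matching root and quality in both lists: F# minor, A major.
That gives 2 common triads.

2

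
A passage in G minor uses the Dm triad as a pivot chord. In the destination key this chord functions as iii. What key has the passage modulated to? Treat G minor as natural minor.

Bb major

The numeral iii denotes a minor triad on scale degree 3. With D on degree 3, the tonic of the new key is Bb.
Degree 3 carries a minor triad in major keys, so the destination is Bb major.
Check: the diatonic triads of Bb major are Bb (I), Cm (ii), Dm (iii), Eb (IV), F (V), Gm (vi), Adim (vii°) — Dm is indeed iii.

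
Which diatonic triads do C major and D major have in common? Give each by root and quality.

Triads in C major: C (I), Dm (ii), Em (iii), F (IV), G (V), Am (vi), Bdim (vii°).
Triads in D major: D (I), Em (ii), F♯m (iii), G (IV), A (V), Bm (vi), C♯dim (vii°).
Shared triads with their functions: Em (iii in C major, ii in D major); G (V in C major, IV in D major).

Em, G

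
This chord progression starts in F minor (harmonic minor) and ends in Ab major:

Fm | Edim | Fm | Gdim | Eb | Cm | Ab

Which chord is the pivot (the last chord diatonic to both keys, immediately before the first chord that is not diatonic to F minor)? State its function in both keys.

Chords diatonic to F minor: Fm, Gdim, Abaug, Bbm, C, Db, Edim.
Reading the progression, the first chord not in that set is Eb, so the modulation leaves F minor there.
The chord immediately before Eb is Gdim, which is diatonic to both keys: ii° in F minor and vii° in Ab major.

Gdim — ii° in F minor, vii° in Ab major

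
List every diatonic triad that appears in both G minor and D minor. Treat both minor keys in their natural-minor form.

Triads in G minor (natural minor): Gm (i), Adim (ii°), B♭ (III), Cm (iv), Dm (v), E♭ (VI), F (VII).
Triads in D minor (natural minor): Dm (i), Edim (ii°), F (III), Gm (iv), Am (v), B♭ (VI), C (VII).
Shared triads with their functions: Gm (i in G minor, iv in D minor); B♭ (III in G minor, VI in D minor); Dm (v in G minor, i in D minor); F (VII in G minor, III in D minor).

Gm, B♭, Dm, F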